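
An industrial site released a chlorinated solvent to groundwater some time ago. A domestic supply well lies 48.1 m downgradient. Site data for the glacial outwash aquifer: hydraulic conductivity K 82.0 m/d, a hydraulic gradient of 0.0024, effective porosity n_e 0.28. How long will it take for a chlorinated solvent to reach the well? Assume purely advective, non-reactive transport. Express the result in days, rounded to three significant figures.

68.4 days

q = Ki = 82.0 × 0.0024 = 0.1968 m/d
Seepage velocity v = q / n = 0.1968 / 0.28 = 0.7029 m/d
t = L / v = 48.1 / 0.7029 = 68.43 d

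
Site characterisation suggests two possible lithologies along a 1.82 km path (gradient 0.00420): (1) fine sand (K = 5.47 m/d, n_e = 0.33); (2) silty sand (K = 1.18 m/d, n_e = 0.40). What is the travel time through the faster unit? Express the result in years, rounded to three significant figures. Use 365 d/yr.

71.6 years

Unit 1 (fine sand): v = 5.47×0.0042/0.33 = 0.06962 m/d, t = 1820/0.06962 = 26140 d
Unit 2 (silty sand): v = 1.18×0.0042/0.40 = 0.01239 m/d, t = 1820/0.01239 = 146900 d
Faster: 26140 d / 365 = 71.6 yr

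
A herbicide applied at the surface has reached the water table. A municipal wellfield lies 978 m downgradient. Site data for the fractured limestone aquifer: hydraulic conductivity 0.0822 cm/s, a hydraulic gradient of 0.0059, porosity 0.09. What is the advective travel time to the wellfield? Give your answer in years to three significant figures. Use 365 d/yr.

K = 0.0822 cm/s × 864 = 71.02 m/d
Darcy flux q = K·i = 71.02 × 0.0059 = 0.4190 m/d
v_s = q/n_e = 0.4190/0.09 = 4.656 m/d
t = L / v = 978 / 4.656 = 210.1 d
   = 210.1 / 365 = 0.576 yr

0.576 years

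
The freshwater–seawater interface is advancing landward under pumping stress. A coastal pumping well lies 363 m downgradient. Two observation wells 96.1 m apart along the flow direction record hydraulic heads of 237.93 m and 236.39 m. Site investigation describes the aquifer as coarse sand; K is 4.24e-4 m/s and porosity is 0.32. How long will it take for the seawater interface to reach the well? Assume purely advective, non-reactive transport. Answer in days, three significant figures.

Hydraulic gradient i = (237.93 − 236.39) / 96.1 = 1.54 / 96.1 = 0.01602
K = 4.24e-4 m/s × 86400 s/d = 36.63 m/d
q = Ki = 36.63 × 0.01602 = 0.5871 m/d
v_s = q/n_e = 0.5871/0.32 = 1.835 m/d
t = L / v = 363 / 1.835 = 197.9 d

198 days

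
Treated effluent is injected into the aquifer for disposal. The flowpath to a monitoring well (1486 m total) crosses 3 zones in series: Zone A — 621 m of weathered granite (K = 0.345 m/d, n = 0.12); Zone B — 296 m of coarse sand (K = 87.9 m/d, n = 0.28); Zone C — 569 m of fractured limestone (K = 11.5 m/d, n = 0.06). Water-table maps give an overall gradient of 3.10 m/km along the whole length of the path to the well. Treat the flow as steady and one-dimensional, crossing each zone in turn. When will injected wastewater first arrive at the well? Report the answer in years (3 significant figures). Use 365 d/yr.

For zones in series the flux q is common to all zones; the equivalent conductivity is the harmonic (thickness-weighted) mean, K_eq = L_total / Σ(L_j/K_j).
Σ(L/K) = 621/0.345 + 296/87.9 + 569/11.5 = 1800 + 3.367 + 49.48 = 1853 d
K_eq = L_total / Σ(L/K) = 1486 / 1853 = 0.8020 m/d
q = K_eq · i = 0.8020 × 0.0031 = 0.002486 m/d (same in every zone)
Zone A: v = q/n = 0.002486/0.12 = 0.02072 m/d → t_A = 621/0.02072 = 29970 d
Zone B: v = q/n = 0.002486/0.28 = 0.008879 m/d → t_B = 296/0.008879 = 33340 d
Zone C: v = q/n = 0.002486/0.06 = 0.04144 m/d → t_C = 569/0.04144 = 13730 d
Total t = 29970 + 33340 + 13730 = 77040 d
   = 77040 / 365 = 211 yr

211 years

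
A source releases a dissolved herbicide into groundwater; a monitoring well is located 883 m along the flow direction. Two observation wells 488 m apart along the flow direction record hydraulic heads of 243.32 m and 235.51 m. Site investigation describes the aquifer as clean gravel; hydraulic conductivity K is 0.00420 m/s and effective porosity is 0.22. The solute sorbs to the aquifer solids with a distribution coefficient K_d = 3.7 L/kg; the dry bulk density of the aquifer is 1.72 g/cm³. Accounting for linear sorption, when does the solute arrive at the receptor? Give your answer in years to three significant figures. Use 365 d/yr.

Hydraulic gradient i = (243.32 − 235.51) / 488 = 7.81 / 488 = 0.01600
K = 0.00420 m/s × 86400 s/d = 362.9 m/d
q = Ki = 362.9 × 0.01600 = 5.808 m/d
Average linear velocity = 5.808 / 0.22 = 26.40 m/d
Retardation R = 1 + ρ_b·K_d/n = 1 + 1.72×3.7/0.22 = 29.93
Contaminant velocity v_c = v/R = 26.40/29.93 = 0.8821 m/d
t = L/v_c = 883/0.8821 = 1001 d
   = 1001/365 = 2.74 yr

2.74 years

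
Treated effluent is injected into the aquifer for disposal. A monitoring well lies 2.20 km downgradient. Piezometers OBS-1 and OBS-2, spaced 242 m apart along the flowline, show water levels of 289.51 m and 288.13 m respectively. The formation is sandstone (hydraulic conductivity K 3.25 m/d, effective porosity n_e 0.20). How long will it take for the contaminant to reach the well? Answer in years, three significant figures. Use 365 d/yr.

65.0 years

Hydraulic gradient i = (289.51 − 288.13) / 242 = 1.38 / 242 = 0.005702
Darcy flux q = K·i = 3.25 × 0.005702 = 0.01853 m/d
v_s = q/n_e = 0.01853/0.20 = 0.09267 m/d
L = 2.20 km = 2200 m
t = L / v = 2200 / 0.09267 = 23740 d
   = 23740 / 365 = 65.0 yr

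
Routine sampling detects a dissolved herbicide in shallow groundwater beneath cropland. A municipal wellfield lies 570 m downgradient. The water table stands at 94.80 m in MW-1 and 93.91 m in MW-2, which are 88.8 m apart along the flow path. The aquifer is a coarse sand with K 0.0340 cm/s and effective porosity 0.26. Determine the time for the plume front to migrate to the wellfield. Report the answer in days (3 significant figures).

503 days

Hydraulic gradient i = (94.80 − 93.91) / 88.8 = 0.89 / 88.8 = 0.01002
K = 0.0340 cm/s × 864 = 29.38 m/d
q = Ki = 29.38 × 0.01002 = 0.2944 m/d
Average linear velocity = 0.2944 / 0.26 = 1.132 m/d
t = L / v = 570 / 1.132 = 503.4 d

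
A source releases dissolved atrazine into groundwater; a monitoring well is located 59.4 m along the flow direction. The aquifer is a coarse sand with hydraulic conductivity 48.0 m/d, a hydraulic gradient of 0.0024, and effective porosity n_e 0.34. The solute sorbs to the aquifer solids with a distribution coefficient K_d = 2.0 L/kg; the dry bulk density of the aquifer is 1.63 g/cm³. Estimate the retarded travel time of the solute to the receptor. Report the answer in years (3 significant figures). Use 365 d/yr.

q = Ki = 48.0 × 0.0024 = 0.1152 m/d
v = Ki/n = 48.0·0.0024/0.34 = 0.3388 m/d
Retardation R = 1 + ρ_b·K_d/n = 1 + 1.63×2.0/0.34 = 10.59
Contaminant velocity v_c = v/R = 0.3388/10.59 = 0.03200 m/d
t = L/v_c = 59.4/0.03200 = 1856 d
   = 1856/365 = 5.09 yr

5.09 years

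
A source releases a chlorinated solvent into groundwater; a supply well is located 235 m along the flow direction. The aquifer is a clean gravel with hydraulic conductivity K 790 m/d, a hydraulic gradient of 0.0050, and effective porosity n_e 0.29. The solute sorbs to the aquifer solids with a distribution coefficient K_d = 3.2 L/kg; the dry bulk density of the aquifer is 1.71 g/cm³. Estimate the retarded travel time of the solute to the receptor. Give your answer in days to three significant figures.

343 days

Darcy flux q = K·i = 790 × 0.0050 = 3.950 m/d
Average linear velocity = 3.950 / 0.29 = 13.62 m/d
Retardation R = 1 + ρ_b·K_d/n = 1 + 1.71×3.2/0.29 = 19.87
Contaminant velocity v_c = v/R = 13.62/19.87 = 0.6855 m/d
t = L/v_c = 235/0.6855 = 342.8 d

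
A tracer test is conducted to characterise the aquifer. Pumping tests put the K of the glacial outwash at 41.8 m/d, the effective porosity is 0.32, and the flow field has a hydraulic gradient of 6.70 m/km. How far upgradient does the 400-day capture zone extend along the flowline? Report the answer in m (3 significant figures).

Specific discharge q = 41.8 × 0.0067 = 0.2801 m/d
Seepage velocity v = q / n = 0.2801 / 0.32 = 0.8752 m/d
L = v × T = 0.8752 × 400 = 350.1 m

350 m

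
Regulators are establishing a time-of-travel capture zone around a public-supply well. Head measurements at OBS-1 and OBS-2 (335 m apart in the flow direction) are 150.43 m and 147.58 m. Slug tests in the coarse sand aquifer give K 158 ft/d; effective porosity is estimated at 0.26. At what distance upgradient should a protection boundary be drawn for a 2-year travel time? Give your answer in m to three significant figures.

1150 m

Hydraulic gradient i = (150.43 − 147.58) / 335 = 2.85 / 335 = 0.008507
K = 158 ft/d × 0.3048 = 48.16 m/d
Specific discharge q = 48.16 × 0.008507 = 0.4097 m/d
v = Ki/n = 48.16·0.008507/0.26 = 1.576 m/d
T = 2 yr × 365 = 730 d
L = v × T = 1.576 × 730 = 1150 m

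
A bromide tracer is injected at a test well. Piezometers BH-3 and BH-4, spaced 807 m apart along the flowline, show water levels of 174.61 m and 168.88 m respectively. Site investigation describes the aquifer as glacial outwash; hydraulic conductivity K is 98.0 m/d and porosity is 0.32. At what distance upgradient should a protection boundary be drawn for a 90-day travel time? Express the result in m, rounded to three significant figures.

196 m

Hydraulic gradient i = (174.61 − 168.88) / 807 = 5.73 / 807 = 0.007100
q = Ki = 98.0 × 0.007100 = 0.6958 m/d
Average linear velocity = 0.6958 / 0.32 = 2.174 m/d
L = v × T = 2.174 × 90 = 195.7 m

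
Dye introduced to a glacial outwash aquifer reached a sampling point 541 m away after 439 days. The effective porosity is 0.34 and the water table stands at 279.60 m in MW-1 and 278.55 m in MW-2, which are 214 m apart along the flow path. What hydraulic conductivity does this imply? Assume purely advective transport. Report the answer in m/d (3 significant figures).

85.4 m/d

Hydraulic gradient i = (279.60 − 278.55) / 214 = 1.05 / 214 = 0.004907
v = L / t = 541 / 439 = 1.232 m/d
K = v · n / i = 1.232 × 0.34 / 0.004907 = 85.4 m/d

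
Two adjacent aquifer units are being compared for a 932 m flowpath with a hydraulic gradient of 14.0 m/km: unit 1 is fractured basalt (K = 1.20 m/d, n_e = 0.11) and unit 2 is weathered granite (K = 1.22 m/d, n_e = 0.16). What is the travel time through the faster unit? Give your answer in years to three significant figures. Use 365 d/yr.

16.7 years

Unit 1 (fractured basalt): v = 1.20×0.014/0.11 = 0.1527 m/d, t = 932/0.1527 = 6102 d
Unit 2 (weathered granite): v = 1.22×0.014/0.16 = 0.1068 m/d, t = 932/0.1068 = 8731 d
Faster: 6102 d / 365 = 16.7 yr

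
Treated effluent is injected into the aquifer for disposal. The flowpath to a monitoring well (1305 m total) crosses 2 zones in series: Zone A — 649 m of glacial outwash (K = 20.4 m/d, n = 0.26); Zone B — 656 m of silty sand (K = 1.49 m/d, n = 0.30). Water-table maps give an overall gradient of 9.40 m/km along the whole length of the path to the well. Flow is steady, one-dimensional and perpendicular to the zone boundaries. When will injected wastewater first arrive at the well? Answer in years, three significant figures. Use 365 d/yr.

Continuity: the same q passes through each zone, so ΔH = q·Σ(L_j/K_j) — the zones act as resistances in series.
Σ(L/K) = 649/20.4 + 656/1.49 = 31.81 + 440.3 = 472.1 d
K_eq = L_total / Σ(L/K) = 1305 / 472.1 = 2.764 m/d
q = K_eq · i = 2.764 × 0.0094 = 0.02598 m/d (same in every zone)
Zone A: v = q/n = 0.02598/0.26 = 0.09994 m/d → t_A = 649/0.09994 = 6494 d
Zone B: v = q/n = 0.02598/0.30 = 0.08662 m/d → t_B = 656/0.08662 = 7574 d
Total t = 6494 + 7574 = 14070 d
   = 14070 / 365 = 38.5 yr

38.5 years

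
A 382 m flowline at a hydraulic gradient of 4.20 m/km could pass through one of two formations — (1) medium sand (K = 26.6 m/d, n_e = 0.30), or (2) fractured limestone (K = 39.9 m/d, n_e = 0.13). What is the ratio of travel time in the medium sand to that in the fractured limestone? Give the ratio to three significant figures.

Unit 1 (medium sand): v = 26.6×0.0042/0.30 = 0.3724 m/d, t = 382/0.3724 = 1026 d
Unit 2 (fractured limestone): v = 39.9×0.0042/0.13 = 1.289 m/d, t = 382/1.289 = 296.3 d
t(medium sand) / t(fractured limestone) = 1026/296.3 = 3.46

3.46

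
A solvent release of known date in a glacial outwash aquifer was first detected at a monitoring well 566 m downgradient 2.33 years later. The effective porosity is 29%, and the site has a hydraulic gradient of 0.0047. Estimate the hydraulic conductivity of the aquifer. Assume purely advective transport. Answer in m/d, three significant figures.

t = 2.33 years = 850.5 d
v = L / t = 566 / 850.5 = 0.6655 m/d
K = v · n / i = 0.6655 × 0.29 / 0.0047 = 41.1 m/d

41.1 m/d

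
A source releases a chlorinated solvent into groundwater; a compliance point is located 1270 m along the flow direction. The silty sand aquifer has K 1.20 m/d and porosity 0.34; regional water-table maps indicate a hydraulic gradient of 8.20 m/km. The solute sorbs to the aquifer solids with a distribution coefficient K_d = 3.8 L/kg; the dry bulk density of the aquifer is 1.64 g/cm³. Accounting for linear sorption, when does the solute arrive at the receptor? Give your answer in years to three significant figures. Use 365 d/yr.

q = Ki = 1.20 × 0.0082 = 0.009840 m/d
Seepage velocity v = q / n = 0.009840 / 0.34 = 0.02894 m/d
Retardation R = 1 + ρ_b·K_d/n = 1 + 1.64×3.8/0.34 = 19.33
Contaminant velocity v_c = v/R = 0.02894/19.33 = 0.001497 m/d
t = L/v_c = 1270/0.001497 = 848200 d
   = 848200/365 = 2320 yr

2320 years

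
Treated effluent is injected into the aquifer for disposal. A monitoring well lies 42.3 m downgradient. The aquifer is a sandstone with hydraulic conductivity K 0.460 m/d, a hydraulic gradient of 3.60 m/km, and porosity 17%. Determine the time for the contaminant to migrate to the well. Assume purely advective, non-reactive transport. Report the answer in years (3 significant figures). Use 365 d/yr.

11.9 years

Specific discharge q = 0.460 × 0.0036 = 0.001656 m/d
v_s = q/n_e = 0.001656/0.17 = 0.009741 m/d
t = L / v = 42.3 / 0.009741 = 4342 d
   = 4342 / 365 = 11.9 yr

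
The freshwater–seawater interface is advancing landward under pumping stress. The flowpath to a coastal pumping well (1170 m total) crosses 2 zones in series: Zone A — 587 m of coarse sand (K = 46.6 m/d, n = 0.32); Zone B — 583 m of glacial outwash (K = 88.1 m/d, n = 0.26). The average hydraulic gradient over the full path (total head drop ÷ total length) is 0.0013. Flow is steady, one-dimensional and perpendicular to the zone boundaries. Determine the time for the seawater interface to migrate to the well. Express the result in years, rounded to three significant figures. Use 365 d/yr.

Steady 1-D flow in series ⇒ the Darcy flux q is identical in every zone and the zone head losses add (resistances L/K in series).
Σ(L/K) = 587/46.6 + 583/88.1 = 12.60 + 6.617 = 19.21 d
K_eq = L_total / Σ(L/K) = 1170 / 19.21 = 60.89 m/d
q = K_eq · i = 60.89 × 0.0013 = 0.07916 m/d (same in every zone)
Zone A: v = q/n = 0.07916/0.32 = 0.2474 m/d → t_A = 587/0.2474 = 2373 d
Zone B: v = q/n = 0.07916/0.26 = 0.3045 m/d → t_B = 583/0.3045 = 1915 d
Total t = 2373 + 1915 = 4288 d
   = 4288 / 365 = 11.7 yr

11.7 years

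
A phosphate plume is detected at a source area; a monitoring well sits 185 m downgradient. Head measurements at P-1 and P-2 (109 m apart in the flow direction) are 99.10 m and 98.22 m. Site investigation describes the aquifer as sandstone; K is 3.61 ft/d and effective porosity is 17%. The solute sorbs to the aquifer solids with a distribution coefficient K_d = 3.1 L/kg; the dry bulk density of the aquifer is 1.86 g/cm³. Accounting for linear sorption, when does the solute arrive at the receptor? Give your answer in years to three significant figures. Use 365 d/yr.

339 years

Hydraulic gradient i = (99.10 − 98.22) / 109 = 0.88 / 109 = 0.008073
K = 3.61 ft/d × 0.3048 = 1.100 m/d
q = Ki = 1.100 × 0.008073 = 0.008883 m/d
v = Ki/n = 1.100·0.008073/0.17 = 0.05226 m/d
Retardation R = 1 + ρ_b·K_d/n = 1 + 1.86×3.1/0.17 = 34.92
Contaminant velocity v_c = v/R = 0.05226/34.92 = 0.001497 m/d
t = L/v_c = 185/0.001497 = 123600 d
   = 123600/365 = 339 yr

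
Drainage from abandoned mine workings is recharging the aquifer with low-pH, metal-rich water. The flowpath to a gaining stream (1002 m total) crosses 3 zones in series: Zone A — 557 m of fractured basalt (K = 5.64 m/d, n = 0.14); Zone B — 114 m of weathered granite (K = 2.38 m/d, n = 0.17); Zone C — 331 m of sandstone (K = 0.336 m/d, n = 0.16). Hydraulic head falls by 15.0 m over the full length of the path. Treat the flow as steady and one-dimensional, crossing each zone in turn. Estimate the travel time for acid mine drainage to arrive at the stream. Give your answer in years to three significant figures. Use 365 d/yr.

31.1 years

Continuity: the same q passes through each zone, so ΔH = q·Σ(L_j/K_j) — the zones act as resistances in series.
Σ(L/K) = 557/5.64 + 114/2.38 + 331/0.336 = 98.76 + 47.90 + 985.1 = 1132 d
q = ΔH / Σ(L/K) = 15.0 / 1132 = 0.01325 m/d (same in every zone)
Zone A: v = q/n = 0.01325/0.14 = 0.09467 m/d → t_A = 557/0.09467 = 5884 d
Zone B: v = q/n = 0.01325/0.17 = 0.07796 m/d → t_B = 114/0.07796 = 1462 d
Zone C: v = q/n = 0.01325/0.16 = 0.08283 m/d → t_C = 331/0.08283 = 3996 d
Total t = 5884 + 1462 + 3996 = 11340 d
   = 11340 / 365 = 31.1 yr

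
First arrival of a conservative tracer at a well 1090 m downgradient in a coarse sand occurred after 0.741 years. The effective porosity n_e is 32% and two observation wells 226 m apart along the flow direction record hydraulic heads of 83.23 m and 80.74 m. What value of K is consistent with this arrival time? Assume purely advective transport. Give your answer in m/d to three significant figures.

117 m/d

Hydraulic gradient i = (83.23 − 80.74) / 226 = 2.49 / 226 = 0.01102
t = 0.741 years = 270.5 d
v = L / t = 1090 / 270.5 = 4.030 m/d
K = v · n / i = 4.030 × 0.32 / 0.01102 = 117 m/d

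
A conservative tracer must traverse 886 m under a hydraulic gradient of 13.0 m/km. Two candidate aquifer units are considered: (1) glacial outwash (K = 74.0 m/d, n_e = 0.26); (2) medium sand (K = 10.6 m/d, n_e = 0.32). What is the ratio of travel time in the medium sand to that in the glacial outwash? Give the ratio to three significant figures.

Unit 1 (glacial outwash): v = 74.0×0.013/0.26 = 3.700 m/d, t = 886/3.700 = 239.5 d
Unit 2 (medium sand): v = 10.6×0.013/0.32 = 0.4306 m/d, t = 886/0.4306 = 2057 d
t(medium sand) / t(glacial outwash) = 2057/239.5 = 8.59

8.59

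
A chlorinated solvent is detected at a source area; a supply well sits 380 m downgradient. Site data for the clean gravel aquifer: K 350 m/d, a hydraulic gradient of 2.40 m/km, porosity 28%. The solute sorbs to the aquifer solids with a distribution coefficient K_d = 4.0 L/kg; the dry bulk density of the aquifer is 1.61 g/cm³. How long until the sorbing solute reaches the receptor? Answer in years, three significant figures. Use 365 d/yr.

Darcy flux q = K·i = 350 × 0.0024 = 0.8400 m/d
v = Ki/n = 350·0.0024/0.28 = 3.000 m/d
Retardation R = 1 + ρ_b·K_d/n = 1 + 1.61×4.0/0.28 = 24.00
Contaminant velocity v_c = v/R = 3.000/24.00 = 0.1250 m/d
t = L/v_c = 380/0.1250 = 3040 d
   = 3040/365 = 8.33 yr

8.33 years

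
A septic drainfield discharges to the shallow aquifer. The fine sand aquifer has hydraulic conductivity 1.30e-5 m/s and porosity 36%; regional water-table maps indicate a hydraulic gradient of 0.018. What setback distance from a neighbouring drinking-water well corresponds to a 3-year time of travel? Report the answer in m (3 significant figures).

K = 1.30e-5 m/s × 86400 s/d = 1.123 m/d
q = Ki = 1.123 × 0.018 = 0.02022 m/d
Seepage velocity v = q / n = 0.02022 / 0.36 = 0.05616 m/d
T = 3 yr × 365 = 1095 d
L = v × T = 0.05616 × 1095 = 61.50 m

61.5 m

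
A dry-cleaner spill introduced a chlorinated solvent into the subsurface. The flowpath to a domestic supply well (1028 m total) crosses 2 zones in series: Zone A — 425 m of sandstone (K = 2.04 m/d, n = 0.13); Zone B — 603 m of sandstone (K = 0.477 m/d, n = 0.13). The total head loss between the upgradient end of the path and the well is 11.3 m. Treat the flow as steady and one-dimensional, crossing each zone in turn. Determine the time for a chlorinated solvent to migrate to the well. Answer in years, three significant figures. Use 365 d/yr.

Steady 1-D flow in series ⇒ the Darcy flux q is identical in every zone and the zone head losses add (resistances L/K in series).
Σ(L/K) = 425/2.04 + 603/0.477 = 208.3 + 1264 = 1472 d
q = ΔH / Σ(L/K) = 11.3 / 1472 = 0.007674 m/d (same in every zone)
Zone A: v = q/n = 0.007674/0.13 = 0.05903 m/d → t_A = 425/0.05903 = 7200 d
Zone B: v = q/n = 0.007674/0.13 = 0.05903 m/d → t_B = 603/0.05903 = 10210 d
Total t = 7200 + 10210 = 17410 d
   = 17410 / 365 = 47.7 yr

47.7 years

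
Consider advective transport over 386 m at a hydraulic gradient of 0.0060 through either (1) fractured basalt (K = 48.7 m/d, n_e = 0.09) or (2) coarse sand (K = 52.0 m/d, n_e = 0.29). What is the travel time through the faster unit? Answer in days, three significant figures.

119 days

Unit 1 (fractured basalt): v = 48.7×0.0060/0.09 = 3.247 m/d, t = 386/3.247 = 118.9 d
Unit 2 (coarse sand): v = 52.0×0.0060/0.29 = 1.076 m/d, t = 386/1.076 = 358.8 d
Faster unit: t = 119 d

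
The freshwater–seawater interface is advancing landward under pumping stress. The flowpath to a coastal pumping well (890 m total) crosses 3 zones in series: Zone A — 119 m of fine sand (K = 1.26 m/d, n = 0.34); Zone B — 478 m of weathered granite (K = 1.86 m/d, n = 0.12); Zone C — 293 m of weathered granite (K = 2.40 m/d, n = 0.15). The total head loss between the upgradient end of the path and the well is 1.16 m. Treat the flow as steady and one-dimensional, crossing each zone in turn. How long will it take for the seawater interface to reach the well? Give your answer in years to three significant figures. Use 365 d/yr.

Steady 1-D flow in series ⇒ the Darcy flux q is identical in every zone and the zone head losses add (resistances L/K in series).
Σ(L/K) = 119/1.26 + 478/1.86 + 293/2.40 = 94.44 + 257.0 + 122.1 = 473.5 d
q = ΔH / Σ(L/K) = 1.16 / 473.5 = 0.002450 m/d (same in every zone)
Zone A: v = q/n = 0.002450/0.34 = 0.007205 m/d → t_A = 119/0.007205 = 16520 d
Zone B: v = q/n = 0.002450/0.12 = 0.02041 m/d → t_B = 478/0.02041 = 23410 d
Zone C: v = q/n = 0.002450/0.15 = 0.01633 m/d → t_C = 293/0.01633 = 17940 d
Total t = 16520 + 23410 + 17940 = 57870 d
   = 57870 / 365 = 159 yr

159 years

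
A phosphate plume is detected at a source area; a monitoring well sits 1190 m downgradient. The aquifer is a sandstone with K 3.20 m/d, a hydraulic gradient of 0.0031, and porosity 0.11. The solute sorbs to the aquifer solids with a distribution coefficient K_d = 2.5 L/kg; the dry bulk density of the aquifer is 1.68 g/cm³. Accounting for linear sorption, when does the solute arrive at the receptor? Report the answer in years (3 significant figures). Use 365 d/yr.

1420 years

Darcy flux q = K·i = 3.20 × 0.0031 = 0.009920 m/d
v_s = q/n_e = 0.009920/0.11 = 0.09018 m/d
Retardation R = 1 + ρ_b·K_d/n = 1 + 1.68×2.5/0.11 = 39.18
Contaminant velocity v_c = v/R = 0.09018/39.18 = 0.002302 m/d
t = L/v_c = 1190/0.002302 = 517000 d
   = 517000/365 = 1420 yr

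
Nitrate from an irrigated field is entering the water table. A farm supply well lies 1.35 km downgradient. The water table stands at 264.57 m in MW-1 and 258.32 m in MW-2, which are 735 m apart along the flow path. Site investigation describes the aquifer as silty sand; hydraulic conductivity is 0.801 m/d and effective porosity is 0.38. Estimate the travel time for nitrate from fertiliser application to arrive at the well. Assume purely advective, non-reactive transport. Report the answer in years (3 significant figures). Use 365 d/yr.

206 years

Hydraulic gradient i = (264.57 − 258.32) / 735 = 6.25 / 735 = 0.008503
q = Ki = 0.801 × 0.008503 = 0.006811 m/d
v_s = q/n_e = 0.006811/0.38 = 0.01792 m/d
L = 1.35 km = 1350 m
t = L / v = 1350 / 0.01792 = 75320 d
   = 75320 / 365 = 206 yr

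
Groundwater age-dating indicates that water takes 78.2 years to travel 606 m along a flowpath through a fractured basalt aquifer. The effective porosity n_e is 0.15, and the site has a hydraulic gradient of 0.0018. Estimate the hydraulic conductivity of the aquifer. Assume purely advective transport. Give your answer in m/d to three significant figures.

t = 78.2 years = 28540 d
v = L / t = 606 / 28540 = 0.02123 m/d
K = v · n / i = 0.02123 × 0.15 / 0.0018 = 1.77 m/d

1.77 m/d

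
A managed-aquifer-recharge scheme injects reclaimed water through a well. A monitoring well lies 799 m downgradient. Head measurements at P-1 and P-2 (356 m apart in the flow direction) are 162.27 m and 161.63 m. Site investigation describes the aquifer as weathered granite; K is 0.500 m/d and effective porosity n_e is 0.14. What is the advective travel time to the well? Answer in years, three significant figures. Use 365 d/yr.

341 years

Hydraulic gradient i = (162.27 − 161.63) / 356 = 0.64 / 356 = 0.001798
Darcy flux q = K·i = 0.500 × 0.001798 = 8.989e-4 m/d
v_s = q/n_e = 8.989e-4/0.14 = 0.006421 m/d
t = L / v = 799 / 0.006421 = 124400 d
   = 124400 / 365 = 341 yr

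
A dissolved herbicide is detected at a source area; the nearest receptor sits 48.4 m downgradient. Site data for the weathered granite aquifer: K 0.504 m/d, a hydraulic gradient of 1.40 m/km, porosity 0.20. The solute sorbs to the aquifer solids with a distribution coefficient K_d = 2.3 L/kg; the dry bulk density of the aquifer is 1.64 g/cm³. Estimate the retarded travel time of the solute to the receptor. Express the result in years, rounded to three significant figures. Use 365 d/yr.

746 years

Specific discharge q = 0.504 × 0.0014 = 7.056e-4 m/d
v_s = q/n_e = 7.056e-4/0.20 = 0.003528 m/d
Retardation R = 1 + ρ_b·K_d/n = 1 + 1.64×2.3/0.20 = 19.86
Contaminant velocity v_c = v/R = 0.003528/19.86 = 1.776e-4 m/d
t = L/v_c = 48.4/1.776e-4 = 272500 d
   = 272500/365 = 746 yr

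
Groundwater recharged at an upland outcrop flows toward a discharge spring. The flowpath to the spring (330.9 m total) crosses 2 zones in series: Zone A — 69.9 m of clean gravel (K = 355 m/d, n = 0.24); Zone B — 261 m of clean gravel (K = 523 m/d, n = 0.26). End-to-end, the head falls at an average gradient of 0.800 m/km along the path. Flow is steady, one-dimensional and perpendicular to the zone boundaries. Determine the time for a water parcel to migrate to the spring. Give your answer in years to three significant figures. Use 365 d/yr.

Steady 1-D flow in series ⇒ the Darcy flux q is identical in every zone and the zone head losses add (resistances L/K in series).
Σ(L/K) = 69.9/355 + 261/523 = 0.1969 + 0.4990 = 0.6959 d
K_eq = L_total / Σ(L/K) = 330.9 / 0.6959 = 475.5 m/d
q = K_eq · i = 475.5 × 8.0e-4 = 0.3804 m/d (same in every zone)
Zone A: v = q/n = 0.3804/0.24 = 1.585 m/d → t_A = 69.9/1.585 = 44.10 d
Zone B: v = q/n = 0.3804/0.26 = 1.463 m/d → t_B = 261/1.463 = 178.4 d
Total t = 44.10 + 178.4 = 222.5 d
   = 222.5 / 365 = 0.610 yr

0.610 years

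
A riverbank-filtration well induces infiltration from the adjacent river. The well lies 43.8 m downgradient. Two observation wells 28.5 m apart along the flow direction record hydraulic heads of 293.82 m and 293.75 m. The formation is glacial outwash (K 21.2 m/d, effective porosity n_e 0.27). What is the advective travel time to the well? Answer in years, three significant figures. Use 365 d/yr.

Hydraulic gradient i = (293.82 − 293.75) / 28.5 = 0.07 / 28.5 = 0.002456
Darcy flux q = K·i = 21.2 × 0.002456 = 0.05207 m/d
Average linear velocity = 0.05207 / 0.27 = 0.1929 m/d
t = L / v = 43.8 / 0.1929 = 227.1 d
   = 227.1 / 365 = 0.622 yr

0.622 years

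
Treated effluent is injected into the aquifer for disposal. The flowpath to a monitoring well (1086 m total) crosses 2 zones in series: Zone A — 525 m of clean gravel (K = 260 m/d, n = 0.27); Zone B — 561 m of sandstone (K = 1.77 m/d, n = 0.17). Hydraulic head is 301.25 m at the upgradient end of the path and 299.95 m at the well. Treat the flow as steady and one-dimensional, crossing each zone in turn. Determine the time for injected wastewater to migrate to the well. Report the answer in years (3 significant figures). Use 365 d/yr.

Total head drop ΔH = 301.25 − 299.95 = 1.30 m
Steady 1-D flow in series ⇒ the Darcy flux q is identical in every zone and the zone head losses add (resistances L/K in series).
Σ(L/K) = 525/260 + 561/1.77 = 2.019 + 316.9 = 319.0 d
q = ΔH / Σ(L/K) = 1.30 / 319.0 = 0.004076 m/d (same in every zone)
Zone A: v = q/n = 0.004076/0.27 = 0.01509 m/d → t_A = 525/0.01509 = 34780 d
Zone B: v = q/n = 0.004076/0.17 = 0.02397 m/d → t_B = 561/0.02397 = 23400 d
Total t = 34780 + 23400 = 58180 d
   = 58180 / 365 = 159 yr

159 years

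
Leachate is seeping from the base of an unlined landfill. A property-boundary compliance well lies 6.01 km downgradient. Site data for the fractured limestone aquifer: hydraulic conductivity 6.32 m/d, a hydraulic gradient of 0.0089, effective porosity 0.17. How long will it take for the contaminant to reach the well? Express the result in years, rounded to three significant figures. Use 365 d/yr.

49.8 years

Specific discharge q = 6.32 × 0.0089 = 0.05625 m/d
Average linear velocity = 0.05625 / 0.17 = 0.3309 m/d
L = 6.01 km = 6010 m
t = L / v = 6010 / 0.3309 = 18160 d
   = 18160 / 365 = 49.8 yr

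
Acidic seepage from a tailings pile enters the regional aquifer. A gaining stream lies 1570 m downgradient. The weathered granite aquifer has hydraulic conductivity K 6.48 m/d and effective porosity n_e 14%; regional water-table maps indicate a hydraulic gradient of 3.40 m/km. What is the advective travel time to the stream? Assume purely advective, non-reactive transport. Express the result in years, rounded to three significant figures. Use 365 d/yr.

Darcy flux q = K·i = 6.48 × 0.0034 = 0.02203 m/d
v_s = q/n_e = 0.02203/0.14 = 0.1574 m/d
t = L / v = 1570 / 0.1574 = 9976 d
   = 9976 / 365 = 27.3 yr

27.3 years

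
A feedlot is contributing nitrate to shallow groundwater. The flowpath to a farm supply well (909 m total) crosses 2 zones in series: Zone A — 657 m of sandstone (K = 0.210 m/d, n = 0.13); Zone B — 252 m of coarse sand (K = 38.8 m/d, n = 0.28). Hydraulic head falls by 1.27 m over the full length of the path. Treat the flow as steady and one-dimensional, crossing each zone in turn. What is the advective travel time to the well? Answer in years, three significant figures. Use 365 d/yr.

Steady 1-D flow in series ⇒ the Darcy flux q is identical in every zone and the zone head losses add (resistances L/K in series).
Σ(L/K) = 657/0.210 + 252/38.8 = 3129 + 6.495 = 3135 d
q = ΔH / Σ(L/K) = 1.27 / 3135 = 4.051e-4 m/d (same in every zone)
Zone A: v = q/n = 4.051e-4/0.13 = 0.003116 m/d → t_A = 657/0.003116 = 210800 d
Zone B: v = q/n = 4.051e-4/0.28 = 0.001447 m/d → t_B = 252/0.001447 = 174200 d
Total t = 210800 + 174200 = 385000 d
   = 385000 / 365 = 1050 yr

1050 years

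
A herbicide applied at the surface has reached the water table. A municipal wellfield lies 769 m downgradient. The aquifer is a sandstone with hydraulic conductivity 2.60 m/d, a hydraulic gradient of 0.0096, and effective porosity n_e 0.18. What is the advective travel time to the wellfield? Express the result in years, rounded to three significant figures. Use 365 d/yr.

15.2 years

Darcy flux q = K·i = 2.60 × 0.0096 = 0.02496 m/d
v = Ki/n = 2.60·0.0096/0.18 = 0.1387 m/d
t = L / v = 769 / 0.1387 = 5546 d
   = 5546 / 365 = 15.2 yr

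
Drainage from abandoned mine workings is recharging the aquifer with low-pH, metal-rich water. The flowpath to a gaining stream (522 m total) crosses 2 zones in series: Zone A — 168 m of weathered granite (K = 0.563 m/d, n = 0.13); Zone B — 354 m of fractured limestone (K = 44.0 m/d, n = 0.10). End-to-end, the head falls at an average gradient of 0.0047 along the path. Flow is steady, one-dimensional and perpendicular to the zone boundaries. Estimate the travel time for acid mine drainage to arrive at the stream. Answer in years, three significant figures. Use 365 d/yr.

Steady 1-D flow in series ⇒ the Darcy flux q is identical in every zone and the zone head losses add (resistances L/K in series).
Σ(L/K) = 168/0.563 + 354/44.0 = 298.4 + 8.045 = 306.4 d
K_eq = L_total / Σ(L/K) = 522 / 306.4 = 1.703 m/d
q = K_eq · i = 1.703 × 0.0047 = 0.008006 m/d (same in every zone)
Zone A: v = q/n = 0.008006/0.13 = 0.06158 m/d → t_A = 168/0.06158 = 2728 d
Zone B: v = q/n = 0.008006/0.10 = 0.08006 m/d → t_B = 354/0.08006 = 4422 d
Total t = 2728 + 4422 = 7150 d
   = 7150 / 365 = 19.6 yr

19.6 years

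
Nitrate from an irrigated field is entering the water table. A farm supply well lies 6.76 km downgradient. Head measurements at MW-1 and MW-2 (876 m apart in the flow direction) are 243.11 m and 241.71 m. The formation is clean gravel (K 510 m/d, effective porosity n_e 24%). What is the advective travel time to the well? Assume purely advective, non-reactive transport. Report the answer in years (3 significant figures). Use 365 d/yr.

Hydraulic gradient i = (243.11 − 241.71) / 876 = 1.40 / 876 = 0.001598
Specific discharge q = 510 × 0.001598 = 0.8151 m/d
v = Ki/n = 510·0.001598/0.24 = 3.396 m/d
L = 6.76 km = 6760 m
t = L / v = 6760 / 3.396 = 1991 d
   = 1991 / 365 = 5.45 yr

5.45 years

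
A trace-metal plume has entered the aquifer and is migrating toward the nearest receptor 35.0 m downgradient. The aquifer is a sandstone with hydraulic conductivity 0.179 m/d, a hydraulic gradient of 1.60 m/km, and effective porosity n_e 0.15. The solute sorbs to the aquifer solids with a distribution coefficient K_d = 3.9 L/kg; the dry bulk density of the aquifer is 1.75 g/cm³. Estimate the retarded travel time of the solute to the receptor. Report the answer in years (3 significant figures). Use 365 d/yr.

2340 years

q = Ki = 0.179 × 0.0016 = 2.864e-4 m/d
v_s = q/n_e = 2.864e-4/0.15 = 0.001909 m/d
Retardation R = 1 + ρ_b·K_d/n = 1 + 1.75×3.9/0.15 = 46.50
Contaminant velocity v_c = v/R = 0.001909/46.50 = 4.106e-5 m/d
t = L/v_c = 35.0/4.106e-5 = 852400 d
   = 852400/365 = 2340 yr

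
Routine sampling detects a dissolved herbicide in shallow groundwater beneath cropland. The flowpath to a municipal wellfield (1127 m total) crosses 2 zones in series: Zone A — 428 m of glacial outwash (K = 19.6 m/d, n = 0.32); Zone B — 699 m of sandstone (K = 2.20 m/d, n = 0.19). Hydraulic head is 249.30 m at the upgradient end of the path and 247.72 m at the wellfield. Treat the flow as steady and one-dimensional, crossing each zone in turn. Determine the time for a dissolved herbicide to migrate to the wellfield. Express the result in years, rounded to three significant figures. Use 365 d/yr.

Total head drop ΔH = 249.30 − 247.72 = 1.58 m
Continuity: the same q passes through each zone, so ΔH = q·Σ(L_j/K_j) — the zones act as resistances in series.
Σ(L/K) = 428/19.6 + 699/2.20 = 21.84 + 317.7 = 339.6 d
q = ΔH / Σ(L/K) = 1.58 / 339.6 = 0.004653 m/d (same in every zone)
Zone A: v = q/n = 0.004653/0.32 = 0.01454 m/d → t_A = 428/0.01454 = 29430 d
Zone B: v = q/n = 0.004653/0.19 = 0.02449 m/d → t_B = 699/0.02449 = 28540 d
Total t = 29430 + 28540 = 57980 d
   = 57980 / 365 = 159 yr

159 years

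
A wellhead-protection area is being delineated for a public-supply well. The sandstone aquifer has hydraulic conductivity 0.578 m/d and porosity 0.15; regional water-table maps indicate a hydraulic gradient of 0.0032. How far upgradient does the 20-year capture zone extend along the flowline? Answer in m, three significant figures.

90.0 m

q = Ki = 0.578 × 0.0032 = 0.001850 m/d
Average linear velocity = 0.001850 / 0.15 = 0.01233 m/d
T = 20 yr × 365 = 7300 d
L = v × T = 0.01233 × 7300 = 90.01 m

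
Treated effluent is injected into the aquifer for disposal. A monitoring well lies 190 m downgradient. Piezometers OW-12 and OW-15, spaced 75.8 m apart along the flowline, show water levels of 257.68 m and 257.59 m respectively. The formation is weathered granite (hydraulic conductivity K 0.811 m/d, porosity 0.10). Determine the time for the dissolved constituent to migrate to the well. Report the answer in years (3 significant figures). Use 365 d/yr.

Hydraulic gradient i = (257.68 − 257.59) / 75.8 = 0.09 / 75.8 = 0.001187
Darcy flux q = K·i = 0.811 × 0.001187 = 9.629e-4 m/d
v = Ki/n = 0.811·0.001187/0.10 = 0.009629 m/d
t = L / v = 190 / 0.009629 = 19730 d
   = 19730 / 365 = 54.1 yr

54.1 years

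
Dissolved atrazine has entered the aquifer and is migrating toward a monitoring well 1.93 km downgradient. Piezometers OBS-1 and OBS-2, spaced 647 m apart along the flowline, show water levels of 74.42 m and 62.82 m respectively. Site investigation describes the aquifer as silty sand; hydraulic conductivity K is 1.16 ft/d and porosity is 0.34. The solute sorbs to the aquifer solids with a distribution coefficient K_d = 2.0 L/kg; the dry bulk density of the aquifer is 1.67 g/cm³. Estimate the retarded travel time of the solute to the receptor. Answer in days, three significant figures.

Hydraulic gradient i = (74.42 − 62.82) / 647 = 11.60 / 647 = 0.01793
K = 1.16 ft/d × 0.3048 = 0.3536 m/d
Darcy flux q = K·i = 0.3536 × 0.01793 = 0.006339 m/d
v_s = q/n_e = 0.006339/0.34 = 0.01864 m/d
Retardation R = 1 + ρ_b·K_d/n = 1 + 1.67×2.0/0.34 = 10.82
Contaminant velocity v_c = v/R = 0.01864/10.82 = 0.001723 m/d
L = 1.93 km = 1930 m
t = L/v_c = 1930/0.001723 = 1.120e6 d

1.12e6 days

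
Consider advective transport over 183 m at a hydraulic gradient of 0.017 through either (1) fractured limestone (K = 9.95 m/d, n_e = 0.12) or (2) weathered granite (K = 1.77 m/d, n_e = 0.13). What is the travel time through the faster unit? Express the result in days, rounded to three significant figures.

Unit 1 (fractured limestone): v = 9.95×0.017/0.12 = 1.410 m/d, t = 183/1.410 = 129.8 d
Unit 2 (weathered granite): v = 1.77×0.017/0.13 = 0.2315 m/d, t = 183/0.2315 = 790.6 d
Faster unit: t = 130 d

130 days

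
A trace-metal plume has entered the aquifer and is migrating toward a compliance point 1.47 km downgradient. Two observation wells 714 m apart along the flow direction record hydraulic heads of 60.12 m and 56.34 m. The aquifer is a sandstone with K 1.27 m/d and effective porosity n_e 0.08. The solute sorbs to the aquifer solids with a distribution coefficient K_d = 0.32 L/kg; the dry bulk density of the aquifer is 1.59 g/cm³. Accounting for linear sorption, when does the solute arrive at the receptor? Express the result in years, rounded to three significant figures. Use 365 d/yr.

Hydraulic gradient i = (60.12 − 56.34) / 714 = 3.78 / 714 = 0.005294
Darcy flux q = K·i = 1.27 × 0.005294 = 0.006724 m/d
v_s = q/n_e = 0.006724/0.08 = 0.08404 m/d
Retardation R = 1 + ρ_b·K_d/n = 1 + 1.59×0.32/0.08 = 7.360
Contaminant velocity v_c = v/R = 0.08404/7.360 = 0.01142 m/d
L = 1.47 km = 1470 m
t = L/v_c = 1470/0.01142 = 128700 d
   = 128700/365 = 353 yr

353 years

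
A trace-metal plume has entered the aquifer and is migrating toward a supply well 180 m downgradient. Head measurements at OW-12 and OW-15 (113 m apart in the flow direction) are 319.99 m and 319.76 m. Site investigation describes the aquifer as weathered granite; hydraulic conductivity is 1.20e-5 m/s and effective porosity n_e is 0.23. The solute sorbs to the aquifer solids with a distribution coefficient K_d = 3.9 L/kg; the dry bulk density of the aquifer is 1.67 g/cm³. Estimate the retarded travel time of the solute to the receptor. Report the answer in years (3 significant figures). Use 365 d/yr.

Hydraulic gradient i = (319.99 − 319.76) / 113 = 0.23 / 113 = 0.002035
K = 1.20e-5 m/s × 86400 s/d = 1.037 m/d
Darcy flux q = K·i = 1.037 × 0.002035 = 0.002110 m/d
Average linear velocity = 0.002110 / 0.23 = 0.009175 m/d
Retardation R = 1 + ρ_b·K_d/n = 1 + 1.67×3.9/0.23 = 29.32
Contaminant velocity v_c = v/R = 0.009175/29.32 = 3.130e-4 m/d
t = L/v_c = 180/3.130e-4 = 575200 d
   = 575200/365 = 1580 yr

1580 years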